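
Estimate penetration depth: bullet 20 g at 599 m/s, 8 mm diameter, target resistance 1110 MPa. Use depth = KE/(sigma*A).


A = pi*(d/2)^2 = pi*(8/2)^2 = 50.2655 mm^2
E = 0.5*m*v^2 = 0.5*0.02*599^2 = 3588.01 J
depth = E/(sigma*A) = 3588.01 J / (1110 MPa * 50.2655 mm^2) = 3588.01/(1110 * 50.2655) m = 0.0643074 m ≈ 64.31 mm

64.31 mm


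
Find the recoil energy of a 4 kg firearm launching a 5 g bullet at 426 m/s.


v_r = m_p*v_p/m_gun = 0.005*426/4 = 0.5325 m/s, E_r = 0.5*m_gun*v_r^2 = 0.5*4*0.5325^2 = 0.5671 J

0.5671 J


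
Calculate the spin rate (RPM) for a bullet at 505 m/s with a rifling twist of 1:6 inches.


twist_m = 6*0.0254 = 0.1524 m
spin = v/twist = 505/0.1524 = 3313.648 rev/s
RPM = spin*60 = 3313.648*60 ≈ 198819 RPM

198819 RPM


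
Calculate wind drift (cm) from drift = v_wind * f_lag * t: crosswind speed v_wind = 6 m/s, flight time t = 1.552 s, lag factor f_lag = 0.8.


drift = v_wind * lag * t = 6 * 0.8 * 1.552 = 7.4496 m ≈ 745 cm

745 cm


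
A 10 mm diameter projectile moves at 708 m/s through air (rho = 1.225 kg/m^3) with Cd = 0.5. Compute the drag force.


A = pi*(d/2)^2 = pi*(10/2000)^2 = 7.85398e-05 m^2
Fd = 0.5*Cd*rho*A*v^2 = 0.5*0.5*1.225*7.85398e-05*708^2 = 12.06 N

12.06 N


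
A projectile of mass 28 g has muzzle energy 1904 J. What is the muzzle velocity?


v = sqrt(2*E/m) = sqrt(2*1904/0.028) = 368.8 m/s

368.8 m/s


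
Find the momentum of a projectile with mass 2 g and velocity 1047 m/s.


p = m*v = 0.002*1047 = 2.094 kg·m/s

2.094 kg·m/s


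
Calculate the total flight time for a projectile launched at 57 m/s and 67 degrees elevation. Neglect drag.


T = 2*v0*sin(theta)/g = 2*57*sin(67°)/9.81 = 10.7 s

10.7 s


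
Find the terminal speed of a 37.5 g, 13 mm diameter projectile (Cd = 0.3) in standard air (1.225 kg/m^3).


A = pi*(d/2)^2 = pi*(13/2000)^2 = 1.32732e-04 m^2
vt = sqrt(2mg/(Cd*rho*A)) = sqrt(2*0.0375*9.81/(0.3 * 1.225 * 1.32732e-04)) = 122.8 m/s

122.8 m/s


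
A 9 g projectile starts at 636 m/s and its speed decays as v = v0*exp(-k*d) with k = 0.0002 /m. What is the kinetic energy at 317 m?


v = v0*exp(-k*d) = 636*exp(-0.0002*317) = 596.929 m/s
E = 0.5*m*v^2 = 0.5*0.009*596.929^2 = 1603 J

1603 J


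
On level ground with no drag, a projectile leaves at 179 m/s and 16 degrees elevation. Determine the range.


R = v0^2 * sin(2*theta) / g = 179^2 * sin(2*16°) / 9.81 = 1731 m

1731 m


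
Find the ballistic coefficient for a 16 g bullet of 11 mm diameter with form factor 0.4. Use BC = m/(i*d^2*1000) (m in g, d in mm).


BC = m/(i*d^2*1000) = 16/(0.4 * 11^2 * 1000) = 0.0003306

0.0003306


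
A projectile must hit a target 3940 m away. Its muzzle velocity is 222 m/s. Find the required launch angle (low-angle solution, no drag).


sin(2*theta) = R*g/v0^2 = 3940*9.81/222^2 = 0.784259, theta = arcsin(0.784259)/2 = 25.83°

25.83 degrees


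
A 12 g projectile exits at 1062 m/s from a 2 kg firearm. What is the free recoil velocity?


v_recoil = m_p * v_p / m_gun = 0.012 * 1062 / 2 = 6.372 m/s

6.372 m/s


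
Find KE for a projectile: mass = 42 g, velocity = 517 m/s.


E = 0.5*m*v^2 = 0.5*0.042*517^2 = 5613 J

5613 J


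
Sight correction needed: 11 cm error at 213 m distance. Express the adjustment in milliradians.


1 mrad subtends 1 cm per 10 m of range, so adj = error_cm / (dist_m / 10) = 11 / (213/10) = 0.5164 mrad

0.5164 mrad


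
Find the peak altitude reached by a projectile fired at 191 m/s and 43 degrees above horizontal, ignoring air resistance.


H = (v0*sin(theta))^2 / (2g) = (191*sin(43°))^2 / (2*9.81) = 864.8 m

864.8 m


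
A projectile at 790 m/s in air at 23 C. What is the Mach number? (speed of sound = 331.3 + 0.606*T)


a = 331.3 + 0.606*(23) = 345.238 m/s
M = v/a = 790/345.238 = 2.288

2.288


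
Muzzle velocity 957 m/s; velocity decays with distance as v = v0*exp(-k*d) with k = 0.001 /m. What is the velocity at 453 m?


v = v0*exp(-k*d) = 957*exp(-0.001*453) = 608.4 m/s

608.4 m/s


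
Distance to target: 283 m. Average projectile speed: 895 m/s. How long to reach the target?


t = d/v = 283/895 = 0.3162 s

0.3162 s


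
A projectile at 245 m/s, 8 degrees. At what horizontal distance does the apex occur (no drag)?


R = v0^2*sin(2*theta)/g = 245^2*sin(2*8°)/9.81 = 1686.56 m
apex_dist = R/2 = 1686.56/2 = 843.3 m

843.3 m


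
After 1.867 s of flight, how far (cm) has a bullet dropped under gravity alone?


drop = 0.5*g*t^2 = 0.5*9.81*1.867^2 = 17.0973 m ≈ 1710 cm

1710 cm


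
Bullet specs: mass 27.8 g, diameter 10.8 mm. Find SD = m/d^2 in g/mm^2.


SD = m/d^2 = 27.8/10.8^2 = 0.2383 g/mm^2

0.2383 g/mm^2


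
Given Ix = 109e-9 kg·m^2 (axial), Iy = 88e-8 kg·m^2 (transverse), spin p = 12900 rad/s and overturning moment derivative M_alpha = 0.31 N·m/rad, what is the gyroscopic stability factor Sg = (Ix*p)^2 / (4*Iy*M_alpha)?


Sg = Ix^2 * p^2 / (4 * Iy * M_alpha) = (109e-9)^2 * 12900^2 / (4 * 88e-8 * 0.31) = 1.812

1.812


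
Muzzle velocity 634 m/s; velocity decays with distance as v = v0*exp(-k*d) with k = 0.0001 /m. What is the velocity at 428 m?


v = v0*exp(-k*d) = 634*exp(-0.0001*428) = 607.4 m/s

607.4 m/s


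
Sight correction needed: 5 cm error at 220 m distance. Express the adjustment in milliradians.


1 mrad subtends 1 cm per 10 m of range, so adj = error_cm / (dist_m / 10) = 5 / (220/10) = 0.2273 mrad

0.2273 mrad


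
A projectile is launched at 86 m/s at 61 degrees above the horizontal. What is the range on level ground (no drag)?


R = v0^2 * sin(2*theta) / g = 86^2 * sin(2*61°) / 9.81 = 639.4 m

639.4 m


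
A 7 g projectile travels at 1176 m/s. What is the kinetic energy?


E = 0.5*m*v^2 = 0.5*0.007*1176^2 = 4840 J

4840 J


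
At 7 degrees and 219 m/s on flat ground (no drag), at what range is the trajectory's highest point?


R = v0^2*sin(2*theta)/g = 219^2*sin(2*7°)/9.81 = 1182.75 m
apex_dist = R/2 = 1182.75/2 = 591.4 m

591.4 m


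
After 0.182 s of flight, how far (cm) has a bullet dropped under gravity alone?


drop = 0.5*g*t^2 = 0.5*9.81*0.182^2 = 0.162473 m ≈ 16.25 cm

16.25 cm


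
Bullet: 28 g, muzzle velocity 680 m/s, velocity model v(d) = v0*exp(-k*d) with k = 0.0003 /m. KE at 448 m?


v = v0*exp(-k*d) = 680*exp(-0.0003*448) = 594.483 m/s
E = 0.5*m*v^2 = 0.5*0.028*594.483^2 = 4948 J

4948 J


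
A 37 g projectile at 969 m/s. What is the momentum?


p = m*v = 0.037*969 = 35.85 kg·m/s

35.85 kg·m/s


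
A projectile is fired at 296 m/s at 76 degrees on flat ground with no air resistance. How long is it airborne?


T = 2*v0*sin(theta)/g = 2*296*sin(76°)/9.81 = 58.55 s

58.55 s


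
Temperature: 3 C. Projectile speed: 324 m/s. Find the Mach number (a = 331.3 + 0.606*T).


a = 331.3 + 0.606*(3) = 333.118 m/s
M = v/a = 324/333.118 = 0.9726

0.9726


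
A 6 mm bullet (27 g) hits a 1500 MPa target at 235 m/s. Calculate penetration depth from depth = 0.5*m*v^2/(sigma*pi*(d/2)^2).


A = pi*(d/2)^2 = pi*(6/2)^2 = 28.2743 mm^2
E = 0.5*m*v^2 = 0.5*0.027*235^2 = 745.538 J
depth = E/(sigma*A) = 745.538 J / (1500 MPa * 28.2743 mm^2) = 745.538/(1500 * 28.2743) m = 0.0175787 m ≈ 17.58 mm

17.58 mm


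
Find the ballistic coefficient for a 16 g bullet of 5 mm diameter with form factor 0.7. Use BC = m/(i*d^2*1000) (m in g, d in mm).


BC = m/(i*d^2*1000) = 16/(0.7 * 5^2 * 1000) = 0.0009143

0.0009143


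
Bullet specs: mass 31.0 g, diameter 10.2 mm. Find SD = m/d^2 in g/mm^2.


SD = m/d^2 = 31.0/10.2^2 = 0.298 g/mm^2

0.298 g/mm^2


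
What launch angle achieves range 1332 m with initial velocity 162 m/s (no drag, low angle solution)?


sin(2*theta) = R*g/v0^2 = 1332*9.81/162^2 = 0.497901, theta = arcsin(0.497901)/2 = 14.93°

14.93 degrees


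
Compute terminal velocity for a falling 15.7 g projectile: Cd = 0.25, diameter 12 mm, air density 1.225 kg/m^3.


A = pi*(d/2)^2 = pi*(12/2000)^2 = 1.13097e-04 m^2
vt = sqrt(2mg/(Cd*rho*A)) = sqrt(2*0.0157*9.81/(0.25 * 1.225 * 1.13097e-04)) = 94.31 m/s

94.31 m/s


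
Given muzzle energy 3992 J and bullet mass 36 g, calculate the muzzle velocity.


v = sqrt(2*E/m) = sqrt(2*3992/0.036) = 470.9 m/s

470.9 m/s


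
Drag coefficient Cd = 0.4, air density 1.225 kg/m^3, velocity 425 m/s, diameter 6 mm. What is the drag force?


A = pi*(d/2)^2 = pi*(6/2000)^2 = 2.82743e-05 m^2
Fd = 0.5*Cd*rho*A*v^2 = 0.5*0.4*1.225*2.82743e-05*425^2 = 1.251 N

1.251 N


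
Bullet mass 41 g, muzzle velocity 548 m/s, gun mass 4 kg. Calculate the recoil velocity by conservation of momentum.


v_recoil = m_p * v_p / m_gun = 0.041 * 548 / 4 = 5.617 m/s

5.617 m/s


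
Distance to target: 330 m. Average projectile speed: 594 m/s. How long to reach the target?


t = d/v = 330/594 = 0.5556 s

0.5556 s


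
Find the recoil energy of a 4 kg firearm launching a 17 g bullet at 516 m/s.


v_r = m_p*v_p/m_gun = 0.017*516/4 = 2.193 m/s, E_r = 0.5*m_gun*v_r^2 = 0.5*4*2.193^2 = 9.618 J

9.618 J


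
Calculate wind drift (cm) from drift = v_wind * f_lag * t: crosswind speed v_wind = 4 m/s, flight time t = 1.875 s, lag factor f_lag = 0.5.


drift = v_wind * lag * t = 4 * 0.5 * 1.875 = 3.75 m ≈ 375 cm

375 cm


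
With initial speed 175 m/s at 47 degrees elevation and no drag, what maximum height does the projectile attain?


H = (v0*sin(theta))^2 / (2g) = (175*sin(47°))^2 / (2*9.81) = 834.9 m

834.9 m


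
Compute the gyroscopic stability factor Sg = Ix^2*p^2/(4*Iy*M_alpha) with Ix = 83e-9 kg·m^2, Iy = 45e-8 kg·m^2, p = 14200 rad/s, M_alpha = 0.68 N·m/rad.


Sg = Ix^2 * p^2 / (4 * Iy * M_alpha) = (83e-9)^2 * 14200^2 / (4 * 45e-8 * 0.68) = 1.135

1.135


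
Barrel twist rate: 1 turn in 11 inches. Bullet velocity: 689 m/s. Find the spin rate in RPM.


twist_m = 11*0.0254 = 0.2794 m
spin = v/twist = 689/0.2794 = 2465.999 rev/s
RPM = spin*60 = 2465.999*60 ≈ 147960 RPM

147960 RPM


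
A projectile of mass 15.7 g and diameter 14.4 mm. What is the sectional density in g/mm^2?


SD = m/d^2 = 15.7/14.4^2 = 0.07571 g/mm^2

0.07571 g/mm^2


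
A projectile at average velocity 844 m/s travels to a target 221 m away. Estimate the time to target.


t = d/v = 221/844 = 0.2618 s

0.2618 s


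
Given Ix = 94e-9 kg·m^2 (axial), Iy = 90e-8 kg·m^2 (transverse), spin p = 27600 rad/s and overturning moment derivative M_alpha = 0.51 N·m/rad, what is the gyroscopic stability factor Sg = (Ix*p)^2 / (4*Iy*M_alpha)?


Sg = Ix^2 * p^2 / (4 * Iy * M_alpha) = (94e-9)^2 * 27600^2 / (4 * 90e-8 * 0.51) = 3.666

3.666


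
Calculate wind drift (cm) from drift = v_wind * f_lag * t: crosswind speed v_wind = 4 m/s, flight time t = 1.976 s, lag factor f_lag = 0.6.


drift = v_wind * lag * t = 4 * 0.6 * 1.976 = 4.7424 m ≈ 474.2 cm

474.2 cm


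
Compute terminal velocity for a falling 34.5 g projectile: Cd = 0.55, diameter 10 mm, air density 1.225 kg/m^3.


A = pi*(d/2)^2 = pi*(10/2000)^2 = 7.85398e-05 m^2
vt = sqrt(2mg/(Cd*rho*A)) = sqrt(2*0.0345*9.81/(0.55 * 1.225 * 7.85398e-05)) = 113.1 m/s

113.1 m/s


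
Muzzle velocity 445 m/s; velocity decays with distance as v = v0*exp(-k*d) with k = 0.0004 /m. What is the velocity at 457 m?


v = v0*exp(-k*d) = 445*exp(-0.0004*457) = 370.7 m/s

370.7 m/s


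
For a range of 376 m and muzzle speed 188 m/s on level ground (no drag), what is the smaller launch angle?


sin(2*theta) = R*g/v0^2 = 376*9.81/188^2 = 0.104362, theta = arcsin(0.104362)/2 = 2.995°

2.995 degrees


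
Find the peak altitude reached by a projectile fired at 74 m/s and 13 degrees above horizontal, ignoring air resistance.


H = (v0*sin(theta))^2 / (2g) = (74*sin(13°))^2 / (2*9.81) = 14.12 m

14.12 m


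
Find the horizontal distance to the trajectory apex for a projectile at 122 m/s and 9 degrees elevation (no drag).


R = v0^2*sin(2*theta)/g = 122^2*sin(2*9°)/9.81 = 468.849 m
apex_dist = R/2 = 468.849/2 = 234.4 m

234.4 m


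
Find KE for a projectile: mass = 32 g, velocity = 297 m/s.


E = 0.5*m*v^2 = 0.5*0.032*297^2 = 1411 J

1411 J


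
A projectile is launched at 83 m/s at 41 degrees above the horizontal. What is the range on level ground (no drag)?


R = v0^2 * sin(2*theta) / g = 83^2 * sin(2*41°) / 9.81 = 695.4 m

695.4 m


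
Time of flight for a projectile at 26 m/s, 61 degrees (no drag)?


T = 2*v0*sin(theta)/g = 2*26*sin(61°)/9.81 = 4.636 s

4.636 s


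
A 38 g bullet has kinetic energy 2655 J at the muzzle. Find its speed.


v = sqrt(2*E/m) = sqrt(2*2655/0.038) = 373.8 m/s

373.8 m/s


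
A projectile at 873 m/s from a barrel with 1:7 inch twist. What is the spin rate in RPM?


twist_m = 7*0.0254 = 0.1778 m
spin = v/twist = 873/0.1778 = 4910.011 rev/s
RPM = spin*60 = 4910.011*60 ≈ 294601 RPM

294601 RPM


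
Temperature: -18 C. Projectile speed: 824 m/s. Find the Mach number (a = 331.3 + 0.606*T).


a = 331.3 + 0.606*(-18) = 320.392 m/s
M = v/a = 824/320.392 = 2.572

2.572


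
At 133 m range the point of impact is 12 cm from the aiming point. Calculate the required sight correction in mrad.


1 mrad subtends 1 cm per 10 m of range, so adj = error_cm / (dist_m / 10) = 12 / (133/10) = 0.9023 mrad

0.9023 mrad


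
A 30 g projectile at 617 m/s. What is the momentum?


p = m*v = 0.03*617 = 18.51 kg·m/s

18.51 kg·m/s


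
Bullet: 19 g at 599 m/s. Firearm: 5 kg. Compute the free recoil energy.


v_r = m_p*v_p/m_gun = 0.019*599/5 = 2.2762 m/s, E_r = 0.5*m_gun*v_r^2 = 0.5*5*2.2762^2 = 12.95 J

12.95 J


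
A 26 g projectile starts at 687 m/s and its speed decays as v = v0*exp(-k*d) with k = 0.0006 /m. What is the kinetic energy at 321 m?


v = v0*exp(-k*d) = 687*exp(-0.0006*321) = 566.646 m/s
E = 0.5*m*v^2 = 0.5*0.026*566.646^2 = 4174 J

4174 J


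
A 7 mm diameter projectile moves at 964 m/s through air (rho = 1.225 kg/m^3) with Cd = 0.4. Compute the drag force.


A = pi*(d/2)^2 = pi*(7/2000)^2 = 3.84845e-05 m^2
Fd = 0.5*Cd*rho*A*v^2 = 0.5*0.4*1.225*3.84845e-05*964^2 = 8.762 N

8.762 N


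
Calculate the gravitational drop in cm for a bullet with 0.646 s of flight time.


drop = 0.5*g*t^2 = 0.5*9.81*0.646^2 = 2.04693 m ≈ 204.7 cm

204.7 cm


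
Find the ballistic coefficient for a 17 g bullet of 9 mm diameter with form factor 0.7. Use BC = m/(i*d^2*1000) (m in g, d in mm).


BC = m/(i*d^2*1000) = 17/(0.7 * 9^2 * 1000) = 0.0002998

0.0002998


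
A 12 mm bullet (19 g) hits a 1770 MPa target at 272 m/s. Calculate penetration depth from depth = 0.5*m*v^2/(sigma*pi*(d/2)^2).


A = pi*(d/2)^2 = pi*(12/2)^2 = 113.097 mm^2
E = 0.5*m*v^2 = 0.5*0.019*272^2 = 702.848 J
depth = E/(sigma*A) = 702.848 J / (1770 MPa * 113.097 mm^2) = 702.848/(1770 * 113.097) m = 0.00351104 m ≈ 3.511 mm

3.511 mm


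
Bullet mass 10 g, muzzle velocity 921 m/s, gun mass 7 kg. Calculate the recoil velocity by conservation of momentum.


v_recoil = m_p * v_p / m_gun = 0.01 * 921 / 7 = 1.316 m/s

1.316 m/s


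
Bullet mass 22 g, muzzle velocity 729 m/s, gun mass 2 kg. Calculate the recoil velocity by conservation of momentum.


v_recoil = m_p * v_p / m_gun = 0.022 * 729 / 2 = 8.019 m/s

8.019 m/s


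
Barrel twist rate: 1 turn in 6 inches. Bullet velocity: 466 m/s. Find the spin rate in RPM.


twist_m = 6*0.0254 = 0.1524 m
spin = v/twist = 466/0.1524 = 3057.743 rev/s
RPM = spin*60 = 3057.743*60 ≈ 183465 RPM

183465 RPM


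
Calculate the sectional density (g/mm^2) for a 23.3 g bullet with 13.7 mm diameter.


SD = m/d^2 = 23.3/13.7^2 = 0.1241 g/mm^2

0.1241 g/mm^2


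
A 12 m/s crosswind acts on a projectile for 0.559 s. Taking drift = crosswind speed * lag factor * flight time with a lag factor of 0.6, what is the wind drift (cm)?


drift = v_wind * lag * t = 12 * 0.6 * 0.559 = 4.0248 m ≈ 402.5 cm

402.5 cm


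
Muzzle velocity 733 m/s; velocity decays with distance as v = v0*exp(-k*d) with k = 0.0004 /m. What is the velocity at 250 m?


v = v0*exp(-k*d) = 733*exp(-0.0004*250) = 663.2 m/s

663.2 m/s


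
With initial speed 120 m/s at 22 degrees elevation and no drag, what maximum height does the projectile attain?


H = (v0*sin(theta))^2 / (2g) = (120*sin(22°))^2 / (2*9.81) = 103 m

103 m


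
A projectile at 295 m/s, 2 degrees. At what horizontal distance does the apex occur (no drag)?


R = v0^2*sin(2*theta)/g = 295^2*sin(2*2°)/9.81 = 618.813 m
apex_dist = R/2 = 618.813/2 = 309.4 m

309.4 m


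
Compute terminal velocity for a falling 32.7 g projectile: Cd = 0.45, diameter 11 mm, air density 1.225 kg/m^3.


A = pi*(d/2)^2 = pi*(11/2000)^2 = 9.50332e-05 m^2
vt = sqrt(2mg/(Cd*rho*A)) = sqrt(2*0.0327*9.81/(0.45 * 1.225 * 9.50332e-05)) = 110.7 m/s

110.7 m/s


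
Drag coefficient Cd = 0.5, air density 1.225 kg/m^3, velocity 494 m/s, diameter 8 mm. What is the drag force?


A = pi*(d/2)^2 = pi*(8/2000)^2 = 5.02655e-05 m^2
Fd = 0.5*Cd*rho*A*v^2 = 0.5*0.5*1.225*5.02655e-05*494^2 = 3.757 N

3.757 N


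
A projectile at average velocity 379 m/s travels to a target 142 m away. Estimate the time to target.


t = d/v = 142/379 = 0.3747 s

0.3747 s


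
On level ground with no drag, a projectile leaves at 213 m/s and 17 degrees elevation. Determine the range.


R = v0^2 * sin(2*theta) / g = 213^2 * sin(2*17°) / 9.81 = 2586 m

2586 m


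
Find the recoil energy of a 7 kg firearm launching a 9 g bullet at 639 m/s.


v_r = m_p*v_p/m_gun = 0.009*639/7 = 0.821571 m/s, E_r = 0.5*m_gun*v_r^2 = 0.5*7*0.821571^2 = 2.362 J

2.362 J


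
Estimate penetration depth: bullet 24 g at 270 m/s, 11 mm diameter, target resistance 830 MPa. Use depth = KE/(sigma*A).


A = pi*(d/2)^2 = pi*(11/2)^2 = 95.0332 mm^2
E = 0.5*m*v^2 = 0.5*0.024*270^2 = 874.8 J
depth = E/(sigma*A) = 874.8 J / (830 MPa * 95.0332 mm^2) = 874.8/(830 * 95.0332) m = 0.0110906 m ≈ 11.09 mm

11.09 mm


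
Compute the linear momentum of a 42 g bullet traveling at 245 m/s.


p = m*v = 0.042*245 = 10.29 kg·m/s

10.29 kg·m/s


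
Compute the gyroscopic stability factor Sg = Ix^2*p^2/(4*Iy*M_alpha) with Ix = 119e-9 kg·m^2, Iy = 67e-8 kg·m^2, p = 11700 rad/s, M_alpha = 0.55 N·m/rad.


Sg = Ix^2 * p^2 / (4 * Iy * M_alpha) = (119e-9)^2 * 11700^2 / (4 * 67e-8 * 0.55) = 1.315

1.315


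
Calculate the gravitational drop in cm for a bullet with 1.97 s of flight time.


drop = 0.5*g*t^2 = 0.5*9.81*1.97^2 = 19.0358 m ≈ 1904 cm

1904 cm


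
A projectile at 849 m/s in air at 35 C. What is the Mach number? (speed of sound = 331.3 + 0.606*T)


a = 331.3 + 0.606*(35) = 352.51 m/s
M = v/a = 849/352.51 = 2.408

2.408


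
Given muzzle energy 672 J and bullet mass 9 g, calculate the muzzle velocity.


v = sqrt(2*E/m) = sqrt(2*672/0.009) = 386.4 m/s

386.4 m/s


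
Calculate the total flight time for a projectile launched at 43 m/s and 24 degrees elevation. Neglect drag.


T = 2*v0*sin(theta)/g = 2*43*sin(24°)/9.81 = 3.566 s

3.566 s


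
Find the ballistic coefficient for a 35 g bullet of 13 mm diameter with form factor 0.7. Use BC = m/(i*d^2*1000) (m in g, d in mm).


BC = m/(i*d^2*1000) = 35/(0.7 * 13^2 * 1000) = 0.0002959

0.0002959


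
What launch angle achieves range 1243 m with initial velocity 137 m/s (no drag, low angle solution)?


sin(2*theta) = R*g/v0^2 = 1243*9.81/137^2 = 0.649679, theta = arcsin(0.649679)/2 = 20.26°

20.26 degrees


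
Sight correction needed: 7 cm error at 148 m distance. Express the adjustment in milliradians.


1 mrad subtends 1 cm per 10 m of range, so adj = error_cm / (dist_m / 10) = 7 / (148/10) = 0.473 mrad

0.473 mrad


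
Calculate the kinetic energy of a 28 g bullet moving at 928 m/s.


E = 0.5*m*v^2 = 0.5*0.028*928^2 = 12057 J

12057 J


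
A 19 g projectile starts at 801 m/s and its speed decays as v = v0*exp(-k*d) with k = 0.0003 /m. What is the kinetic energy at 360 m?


v = v0*exp(-k*d) = 801*exp(-0.0003*360) = 719 m/s
E = 0.5*m*v^2 = 0.5*0.019*719^2 = 4911 J

4911 J


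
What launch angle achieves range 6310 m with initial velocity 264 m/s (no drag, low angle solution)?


sin(2*theta) = R*g/v0^2 = 6310*9.81/264^2 = 0.888159, theta = arcsin(0.888159)/2 = 31.32°

31.32 degrees


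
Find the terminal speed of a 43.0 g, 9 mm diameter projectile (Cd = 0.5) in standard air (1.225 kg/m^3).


A = pi*(d/2)^2 = pi*(9/2000)^2 = 6.36173e-05 m^2
vt = sqrt(2mg/(Cd*rho*A)) = sqrt(2*0.043*9.81/(0.5 * 1.225 * 6.36173e-05)) = 147.1 m/s

147.1 m/s


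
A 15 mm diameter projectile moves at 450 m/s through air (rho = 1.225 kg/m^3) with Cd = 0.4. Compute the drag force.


A = pi*(d/2)^2 = pi*(15/2000)^2 = 1.76715e-04 m^2
Fd = 0.5*Cd*rho*A*v^2 = 0.5*0.4*1.225*1.76715e-04*450^2 = 8.767 N

8.767 N


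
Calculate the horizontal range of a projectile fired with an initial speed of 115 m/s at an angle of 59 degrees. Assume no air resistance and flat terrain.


R = v0^2 * sin(2*theta) / g = 115^2 * sin(2*59°) / 9.81 = 1190 m

1190 m


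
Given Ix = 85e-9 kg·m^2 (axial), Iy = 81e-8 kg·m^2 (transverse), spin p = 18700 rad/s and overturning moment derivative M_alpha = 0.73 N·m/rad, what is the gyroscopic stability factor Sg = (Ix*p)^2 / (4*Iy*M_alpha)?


Sg = Ix^2 * p^2 / (4 * Iy * M_alpha) = (85e-9)^2 * 18700^2 / (4 * 81e-8 * 0.73) = 1.068

1.068


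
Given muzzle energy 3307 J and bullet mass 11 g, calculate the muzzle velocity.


v = sqrt(2*E/m) = sqrt(2*3307/0.011) = 775.4 m/s

775.4 m/s


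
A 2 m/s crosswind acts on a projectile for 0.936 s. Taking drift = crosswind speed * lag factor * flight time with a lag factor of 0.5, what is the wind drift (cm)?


drift = v_wind * lag * t = 2 * 0.5 * 0.936 = 0.936 m ≈ 93.6 cm

93.6 cm


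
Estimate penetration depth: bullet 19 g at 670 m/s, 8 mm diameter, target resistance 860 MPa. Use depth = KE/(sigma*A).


A = pi*(d/2)^2 = pi*(8/2)^2 = 50.2655 mm^2
E = 0.5*m*v^2 = 0.5*0.019*670^2 = 4264.55 J
depth = E/(sigma*A) = 4264.55 J / (860 MPa * 50.2655 mm^2) = 4264.55/(860 * 50.2655) m = 0.0986518 m ≈ 98.65 mm

98.65 mm


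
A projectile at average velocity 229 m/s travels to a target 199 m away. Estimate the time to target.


t = d/v = 199/229 = 0.869 s

0.869 s


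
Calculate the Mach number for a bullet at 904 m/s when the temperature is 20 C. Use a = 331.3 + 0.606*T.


a = 331.3 + 0.606*(20) = 343.42 m/s
M = v/a = 904/343.42 = 2.632

2.632


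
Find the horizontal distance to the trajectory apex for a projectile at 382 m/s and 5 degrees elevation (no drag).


R = v0^2*sin(2*theta)/g = 382^2*sin(2*5°)/9.81 = 2583.02 m
apex_dist = R/2 = 2583.02/2 = 1292 m

1292 m


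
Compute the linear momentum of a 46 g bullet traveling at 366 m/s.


p = m*v = 0.046*366 = 16.84 kg·m/s

16.84 kg·m/s


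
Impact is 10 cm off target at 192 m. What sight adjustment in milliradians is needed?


1 mrad subtends 1 cm per 10 m of range, so adj = error_cm / (dist_m / 10) = 10 / (192/10) = 0.5208 mrad

0.5208 mrad


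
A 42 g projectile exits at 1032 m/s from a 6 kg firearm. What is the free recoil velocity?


v_recoil = m_p * v_p / m_gun = 0.042 * 1032 / 6 = 7.224 m/s

7.224 m/s


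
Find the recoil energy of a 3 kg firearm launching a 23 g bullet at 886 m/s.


v_r = m_p*v_p/m_gun = 0.023*886/3 = 6.79267 m/s, E_r = 0.5*m_gun*v_r^2 = 0.5*3*6.79267^2 = 69.21 J

69.21 J


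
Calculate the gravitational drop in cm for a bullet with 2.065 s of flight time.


drop = 0.5*g*t^2 = 0.5*9.81*2.065^2 = 20.916 m ≈ 2092 cm

2092 cm


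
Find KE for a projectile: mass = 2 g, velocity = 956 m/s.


E = 0.5*m*v^2 = 0.5*0.002*956^2 = 913.9 J

913.9 J


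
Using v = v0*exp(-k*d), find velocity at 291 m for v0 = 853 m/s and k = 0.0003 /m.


v = v0*exp(-k*d) = 853*exp(-0.0003*291) = 781.7 m/s

781.7 m/s


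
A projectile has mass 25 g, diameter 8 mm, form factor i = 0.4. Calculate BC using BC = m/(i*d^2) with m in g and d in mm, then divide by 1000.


BC = m/(i*d^2*1000) = 25/(0.4 * 8^2 * 1000) = 0.0009766

0.0009766


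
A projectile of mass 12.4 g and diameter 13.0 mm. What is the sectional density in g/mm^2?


SD = m/d^2 = 12.4/13.0^2 = 0.07337 g/mm^2

0.07337 g/mm^2


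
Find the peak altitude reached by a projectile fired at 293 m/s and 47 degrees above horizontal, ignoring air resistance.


H = (v0*sin(theta))^2 / (2g) = (293*sin(47°))^2 / (2*9.81) = 2340 m

2340 m


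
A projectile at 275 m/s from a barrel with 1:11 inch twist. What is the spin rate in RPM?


twist_m = 11*0.0254 = 0.2794 m
spin = v/twist = 275/0.2794 = 984.252 rev/s
RPM = spin*60 = 984.252*60 ≈ 59055 RPM

59055 RPM


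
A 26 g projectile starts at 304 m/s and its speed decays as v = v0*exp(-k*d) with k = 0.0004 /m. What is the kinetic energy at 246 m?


v = v0*exp(-k*d) = 304*exp(-0.0004*246) = 275.511 m/s
E = 0.5*m*v^2 = 0.5*0.026*275.511^2 = 986.8 J

986.8 J


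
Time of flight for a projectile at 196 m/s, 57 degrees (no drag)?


T = 2*v0*sin(theta)/g = 2*196*sin(57°)/9.81 = 33.51 s

33.51 s


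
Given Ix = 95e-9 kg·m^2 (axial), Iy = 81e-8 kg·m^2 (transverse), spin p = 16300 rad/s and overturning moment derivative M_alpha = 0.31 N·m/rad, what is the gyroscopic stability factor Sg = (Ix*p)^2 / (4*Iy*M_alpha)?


Sg = Ix^2 * p^2 / (4 * Iy * M_alpha) = (95e-9)^2 * 16300^2 / (4 * 81e-8 * 0.31) = 2.387

2.387


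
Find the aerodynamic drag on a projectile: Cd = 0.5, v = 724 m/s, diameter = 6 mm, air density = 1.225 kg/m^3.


A = pi*(d/2)^2 = pi*(6/2000)^2 = 2.82743e-05 m^2
Fd = 0.5*Cd*rho*A*v^2 = 0.5*0.5*1.225*2.82743e-05*724^2 = 4.539 N

4.539 N


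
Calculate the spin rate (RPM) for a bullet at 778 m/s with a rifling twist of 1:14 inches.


twist_m = 14*0.0254 = 0.3556 m
spin = v/twist = 778/0.3556 = 2187.852 rev/s
RPM = spin*60 = 2187.852*60 ≈ 131271 RPM

131271 RPM


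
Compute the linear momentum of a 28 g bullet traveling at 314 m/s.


p = m*v = 0.028*314 = 8.792 kg·m/s

8.792 kg·m/s


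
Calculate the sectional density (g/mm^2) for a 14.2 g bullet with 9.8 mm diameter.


SD = m/d^2 = 14.2/9.8^2 = 0.1479 g/mm^2

0.1479 g/mm^2


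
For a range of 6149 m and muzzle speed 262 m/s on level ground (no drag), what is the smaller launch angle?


sin(2*theta) = R*g/v0^2 = 6149*9.81/262^2 = 0.878761, theta = arcsin(0.878761)/2 = 30.75°

30.75 degrees


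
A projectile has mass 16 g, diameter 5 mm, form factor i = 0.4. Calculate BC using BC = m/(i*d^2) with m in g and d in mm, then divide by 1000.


BC = m/(i*d^2*1000) = 16/(0.4 * 5^2 * 1000) = 0.0016

0.0016


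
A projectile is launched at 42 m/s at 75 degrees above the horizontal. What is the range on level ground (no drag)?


R = v0^2 * sin(2*theta) / g = 42^2 * sin(2*75°) / 9.81 = 89.91 m

89.91 m


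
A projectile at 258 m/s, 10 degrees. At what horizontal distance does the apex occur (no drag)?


R = v0^2*sin(2*theta)/g = 258^2*sin(2*10°)/9.81 = 2320.72 m
apex_dist = R/2 = 2320.72/2 = 1160 m

1160 m


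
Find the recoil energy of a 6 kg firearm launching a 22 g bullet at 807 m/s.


v_r = m_p*v_p/m_gun = 0.022*807/6 = 2.959 m/s, E_r = 0.5*m_gun*v_r^2 = 0.5*6*2.959^2 = 26.27 J

26.27 J


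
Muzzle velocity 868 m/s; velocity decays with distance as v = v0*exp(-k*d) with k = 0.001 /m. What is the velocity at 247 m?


v = v0*exp(-k*d) = 868*exp(-0.001*247) = 678 m/s

678 m/s


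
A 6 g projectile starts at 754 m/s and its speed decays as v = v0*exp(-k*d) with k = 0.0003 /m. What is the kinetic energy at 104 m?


v = v0*exp(-k*d) = 754*exp(-0.0003*104) = 730.838 m/s
E = 0.5*m*v^2 = 0.5*0.006*730.838^2 = 1602 J

1602 J


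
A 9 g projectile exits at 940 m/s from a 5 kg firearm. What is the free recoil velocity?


v_recoil = m_p * v_p / m_gun = 0.009 * 940 / 5 = 1.692 m/s

1.692 m/s


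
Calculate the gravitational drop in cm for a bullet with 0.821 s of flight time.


drop = 0.5*g*t^2 = 0.5*9.81*0.821^2 = 3.30617 m ≈ 330.6 cm

330.6 cm


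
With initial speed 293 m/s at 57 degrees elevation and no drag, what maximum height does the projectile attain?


H = (v0*sin(theta))^2 / (2g) = (293*sin(57°))^2 / (2*9.81) = 3078 m

3078 m


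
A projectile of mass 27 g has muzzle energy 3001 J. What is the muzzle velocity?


v = sqrt(2*E/m) = sqrt(2*3001/0.027) = 471.5 m/s

471.5 m/s


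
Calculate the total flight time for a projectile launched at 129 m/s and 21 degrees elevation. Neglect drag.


T = 2*v0*sin(theta)/g = 2*129*sin(21°)/9.81 = 9.425 s

9.425 s


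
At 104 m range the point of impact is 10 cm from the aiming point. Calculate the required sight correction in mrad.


1 mrad subtends 1 cm per 10 m of range, so adj = error_cm / (dist_m / 10) = 10 / (104/10) = 0.9615 mrad

0.9615 mrad


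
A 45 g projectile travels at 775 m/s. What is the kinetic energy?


E = 0.5*m*v^2 = 0.5*0.045*775^2 = 13514 J

13514 J


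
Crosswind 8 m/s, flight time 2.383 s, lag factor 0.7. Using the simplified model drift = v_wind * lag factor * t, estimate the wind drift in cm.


drift = v_wind * lag * t = 8 * 0.7 * 2.383 = 13.3448 m ≈ 1334 cm

1334 cm


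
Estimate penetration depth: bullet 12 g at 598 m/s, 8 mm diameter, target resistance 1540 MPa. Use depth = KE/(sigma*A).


A = pi*(d/2)^2 = pi*(8/2)^2 = 50.2655 mm^2
E = 0.5*m*v^2 = 0.5*0.012*598^2 = 2145.62 J
depth = E/(sigma*A) = 2145.62 J / (1540 MPa * 50.2655 mm^2) = 2145.62/(1540 * 50.2655) m = 0.0277181 m ≈ 27.72 mm

27.72 mm


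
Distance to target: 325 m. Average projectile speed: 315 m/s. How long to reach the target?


t = d/v = 325/315 = 1.032 s

1.032 s


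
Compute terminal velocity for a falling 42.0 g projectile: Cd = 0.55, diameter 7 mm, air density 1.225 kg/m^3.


A = pi*(d/2)^2 = pi*(7/2000)^2 = 3.84845e-05 m^2
vt = sqrt(2mg/(Cd*rho*A)) = sqrt(2*0.042*9.81/(0.55 * 1.225 * 3.84845e-05)) = 178.3 m/s

178.3 m/s


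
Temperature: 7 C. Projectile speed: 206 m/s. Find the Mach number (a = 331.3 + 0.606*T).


a = 331.3 + 0.606*(7) = 335.542 m/s
M = v/a = 206/335.542 = 0.6139

0.6139


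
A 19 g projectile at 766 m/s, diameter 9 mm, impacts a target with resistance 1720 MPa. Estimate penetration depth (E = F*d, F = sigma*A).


A = pi*(d/2)^2 = pi*(9/2)^2 = 63.6173 mm^2
E = 0.5*m*v^2 = 0.5*0.019*766^2 = 5574.18 J
depth = E/(sigma*A) = 5574.18 J / (1720 MPa * 63.6173 mm^2) = 5574.18/(1720 * 63.6173) m = 0.0509422 m ≈ 50.94 mm

50.94 mm


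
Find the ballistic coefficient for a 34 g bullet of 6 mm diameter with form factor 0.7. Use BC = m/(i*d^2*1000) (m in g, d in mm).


BC = m/(i*d^2*1000) = 34/(0.7 * 6^2 * 1000) = 0.001349

0.001349


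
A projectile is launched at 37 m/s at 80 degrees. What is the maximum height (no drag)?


H = (v0*sin(theta))^2 / (2g) = (37*sin(80°))^2 / (2*9.81) = 67.67 m

67.67 m


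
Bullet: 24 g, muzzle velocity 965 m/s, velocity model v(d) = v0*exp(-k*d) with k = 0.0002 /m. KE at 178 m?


v = v0*exp(-k*d) = 965*exp(-0.0002*178) = 931.25 m/s
E = 0.5*m*v^2 = 0.5*0.024*931.25^2 = 10407 J

10407 J


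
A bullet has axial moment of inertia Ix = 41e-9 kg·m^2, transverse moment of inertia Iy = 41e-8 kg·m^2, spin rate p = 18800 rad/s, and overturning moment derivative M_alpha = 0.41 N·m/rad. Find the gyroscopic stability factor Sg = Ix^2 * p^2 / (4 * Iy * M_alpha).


Sg = Ix^2 * p^2 / (4 * Iy * M_alpha) = (41e-9)^2 * 18800^2 / (4 * 41e-8 * 0.41) = 0.8836

0.8836


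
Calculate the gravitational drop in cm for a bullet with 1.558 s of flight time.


drop = 0.5*g*t^2 = 0.5*9.81*1.558^2 = 11.9062 m ≈ 1191 cm

1191 cm


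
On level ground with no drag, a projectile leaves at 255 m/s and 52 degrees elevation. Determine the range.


R = v0^2 * sin(2*theta) / g = 255^2 * sin(2*52°) / 9.81 = 6432 m

6432 m


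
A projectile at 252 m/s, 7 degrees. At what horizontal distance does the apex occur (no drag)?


R = v0^2*sin(2*theta)/g = 252^2*sin(2*7°)/9.81 = 1566.06 m
apex_dist = R/2 = 1566.06/2 = 783 m

783 m


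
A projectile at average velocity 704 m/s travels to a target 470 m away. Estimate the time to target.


t = d/v = 470/704 = 0.6676 s

0.6676 s


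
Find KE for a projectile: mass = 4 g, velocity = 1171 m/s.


E = 0.5*m*v^2 = 0.5*0.004*1171^2 = 2742 J

2742 J


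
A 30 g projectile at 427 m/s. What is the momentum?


p = m*v = 0.03*427 = 12.81 kg·m/s

12.81 kg·m/s


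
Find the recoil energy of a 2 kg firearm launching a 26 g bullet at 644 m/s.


v_r = m_p*v_p/m_gun = 0.026*644/2 = 8.372 m/s, E_r = 0.5*m_gun*v_r^2 = 0.5*2*8.372^2 = 70.09 J

70.09 J


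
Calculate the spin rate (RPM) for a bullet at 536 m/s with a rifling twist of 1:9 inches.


twist_m = 9*0.0254 = 0.2286 m
spin = v/twist = 536/0.2286 = 2344.707 rev/s
RPM = spin*60 = 2344.707*60 ≈ 140682 RPM

140682 RPM


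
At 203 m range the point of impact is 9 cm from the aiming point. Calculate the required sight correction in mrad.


1 mrad subtends 1 cm per 10 m of range, so adj = error_cm / (dist_m / 10) = 9 / (203/10) = 0.4433 mrad

0.4433 mrad


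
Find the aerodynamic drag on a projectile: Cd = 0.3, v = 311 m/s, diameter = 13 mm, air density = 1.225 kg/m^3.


A = pi*(d/2)^2 = pi*(13/2000)^2 = 1.32732e-04 m^2
Fd = 0.5*Cd*rho*A*v^2 = 0.5*0.3*1.225*1.32732e-04*311^2 = 2.359 N

2.359 N


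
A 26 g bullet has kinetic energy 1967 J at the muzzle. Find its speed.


v = sqrt(2*E/m) = sqrt(2*1967/0.026) = 389 m/s

389 m/s


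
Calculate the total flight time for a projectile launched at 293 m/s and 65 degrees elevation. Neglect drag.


T = 2*v0*sin(theta)/g = 2*293*sin(65°)/9.81 = 54.14 s

54.14 s


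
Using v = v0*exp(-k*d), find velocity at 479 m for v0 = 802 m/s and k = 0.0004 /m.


v = v0*exp(-k*d) = 802*exp(-0.0004*479) = 662.2 m/s

662.2 m/s


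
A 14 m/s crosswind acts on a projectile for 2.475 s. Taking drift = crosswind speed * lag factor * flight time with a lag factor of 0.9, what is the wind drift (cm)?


drift = v_wind * lag * t = 14 * 0.9 * 2.475 = 31.185 m ≈ 3118 cm

3118 cm


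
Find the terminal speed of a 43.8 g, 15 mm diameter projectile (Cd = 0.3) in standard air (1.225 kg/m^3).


A = pi*(d/2)^2 = pi*(15/2000)^2 = 1.76715e-04 m^2
vt = sqrt(2mg/(Cd*rho*A)) = sqrt(2*0.0438*9.81/(0.3 * 1.225 * 1.76715e-04)) = 115 m/s

115 m/s


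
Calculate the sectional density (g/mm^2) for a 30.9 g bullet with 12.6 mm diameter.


SD = m/d^2 = 30.9/12.6^2 = 0.1946 g/mm^2

0.1946 g/mm^2


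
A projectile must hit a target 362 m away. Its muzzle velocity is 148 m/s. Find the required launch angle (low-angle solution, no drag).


sin(2*theta) = R*g/v0^2 = 362*9.81/148^2 = 0.162127, theta = arcsin(0.162127)/2 = 4.665°

4.665 degrees


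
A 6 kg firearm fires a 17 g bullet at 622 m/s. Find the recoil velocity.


v_recoil = m_p * v_p / m_gun = 0.017 * 622 / 6 = 1.762 m/s

1.762 m/s


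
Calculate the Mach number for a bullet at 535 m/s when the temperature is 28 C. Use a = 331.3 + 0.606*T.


a = 331.3 + 0.606*(28) = 348.268 m/s
M = v/a = 535/348.268 = 1.536

1.536


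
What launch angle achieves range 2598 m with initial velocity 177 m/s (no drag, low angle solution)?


sin(2*theta) = R*g/v0^2 = 2598*9.81/177^2 = 0.813508, theta = arcsin(0.813508)/2 = 27.22°

27.22 degrees


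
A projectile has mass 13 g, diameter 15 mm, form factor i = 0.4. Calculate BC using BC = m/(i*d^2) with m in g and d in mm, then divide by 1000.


BC = m/(i*d^2*1000) = 13/(0.4 * 15^2 * 1000) = 0.0001444

0.0001444


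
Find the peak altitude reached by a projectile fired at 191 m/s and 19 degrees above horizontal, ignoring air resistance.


H = (v0*sin(theta))^2 / (2g) = (191*sin(19°))^2 / (2*9.81) = 197.1 m

197.1 m


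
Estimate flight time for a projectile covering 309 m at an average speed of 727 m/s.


t = d/v = 309/727 = 0.425 s

0.425 s


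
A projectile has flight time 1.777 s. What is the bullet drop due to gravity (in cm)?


drop = 0.5*g*t^2 = 0.5*9.81*1.777^2 = 15.4887 m ≈ 1549 cm

1549 cm


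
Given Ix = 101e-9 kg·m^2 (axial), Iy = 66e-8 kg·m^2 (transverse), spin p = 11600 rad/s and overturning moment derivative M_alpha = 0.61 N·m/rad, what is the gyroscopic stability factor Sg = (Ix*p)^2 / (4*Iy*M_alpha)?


Sg = Ix^2 * p^2 / (4 * Iy * M_alpha) = (101e-9)^2 * 11600^2 / (4 * 66e-8 * 0.61) = 0.8524

0.8524


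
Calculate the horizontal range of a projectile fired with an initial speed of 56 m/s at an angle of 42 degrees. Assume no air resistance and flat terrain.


R = v0^2 * sin(2*theta) / g = 56^2 * sin(2*42°) / 9.81 = 317.9 m

317.9 m


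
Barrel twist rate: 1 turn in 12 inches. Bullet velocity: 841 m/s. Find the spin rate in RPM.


twist_m = 12*0.0254 = 0.3048 m
spin = v/twist = 841/0.3048 = 2759.186 rev/s
RPM = spin*60 = 2759.186*60 ≈ 165551 RPM

165551 RPM


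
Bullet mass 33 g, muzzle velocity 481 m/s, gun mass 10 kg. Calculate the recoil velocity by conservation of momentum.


v_recoil = m_p * v_p / m_gun = 0.033 * 481 / 10 = 1.587 m/s

1.587 m/s


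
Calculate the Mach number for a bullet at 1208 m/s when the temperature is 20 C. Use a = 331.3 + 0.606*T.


a = 331.3 + 0.606*(20) = 343.42 m/s
M = v/a = 1208/343.42 = 3.518

3.518


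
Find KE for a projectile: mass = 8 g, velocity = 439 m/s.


E = 0.5*m*v^2 = 0.5*0.008*439^2 = 770.9 J

770.9 J


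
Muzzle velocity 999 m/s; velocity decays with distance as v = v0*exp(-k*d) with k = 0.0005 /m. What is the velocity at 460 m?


v = v0*exp(-k*d) = 999*exp(-0.0005*460) = 793.7 m/s

793.7 m/s


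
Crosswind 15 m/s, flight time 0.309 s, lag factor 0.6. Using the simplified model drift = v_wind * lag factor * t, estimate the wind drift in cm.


drift = v_wind * lag * t = 15 * 0.6 * 0.309 = 2.781 m ≈ 278.1 cm

278.1 cm


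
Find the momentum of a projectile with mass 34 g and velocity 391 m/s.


p = m*v = 0.034*391 = 13.29 kg·m/s

13.29 kg·m/s


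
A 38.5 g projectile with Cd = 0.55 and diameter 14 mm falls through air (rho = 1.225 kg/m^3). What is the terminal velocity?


A = pi*(d/2)^2 = pi*(14/2000)^2 = 1.53938e-04 m^2
vt = sqrt(2mg/(Cd*rho*A)) = sqrt(2*0.0385*9.81/(0.55 * 1.225 * 1.53938e-04)) = 85.34 m/s

85.34 m/s


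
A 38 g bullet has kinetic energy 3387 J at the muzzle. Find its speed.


v = sqrt(2*E/m) = sqrt(2*3387/0.038) = 422.2 m/s

422.2 m/s


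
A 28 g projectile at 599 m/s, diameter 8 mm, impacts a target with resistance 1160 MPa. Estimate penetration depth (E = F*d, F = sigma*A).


A = pi*(d/2)^2 = pi*(8/2)^2 = 50.2655 mm^2
E = 0.5*m*v^2 = 0.5*0.028*599^2 = 5023.21 J
depth = E/(sigma*A) = 5023.21 J / (1160 MPa * 50.2655 mm^2) = 5023.21/(1160 * 50.2655) m = 0.0861497 m ≈ 86.15 mm

86.15 mm


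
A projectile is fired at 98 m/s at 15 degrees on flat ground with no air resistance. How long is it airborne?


T = 2*v0*sin(theta)/g = 2*98*sin(15°)/9.81 = 5.171 s

5.171 s


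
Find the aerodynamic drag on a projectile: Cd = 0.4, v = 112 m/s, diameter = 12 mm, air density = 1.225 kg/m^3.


A = pi*(d/2)^2 = pi*(12/2000)^2 = 1.13097e-04 m^2
Fd = 0.5*Cd*rho*A*v^2 = 0.5*0.4*1.225*1.13097e-04*112^2 = 0.3476 N

0.3476 N


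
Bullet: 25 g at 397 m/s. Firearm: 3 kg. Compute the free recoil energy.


v_r = m_p*v_p/m_gun = 0.025*397/3 = 3.30833 m/s, E_r = 0.5*m_gun*v_r^2 = 0.5*3*3.30833^2 = 16.42 J

16.42 J


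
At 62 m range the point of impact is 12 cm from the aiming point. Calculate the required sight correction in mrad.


1 mrad subtends 1 cm per 10 m of range, so adj = error_cm / (dist_m / 10) = 12 / (62/10) = 1.935 mrad

1.935 mrad


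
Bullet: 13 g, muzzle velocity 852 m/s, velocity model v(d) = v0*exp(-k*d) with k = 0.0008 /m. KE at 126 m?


v = v0*exp(-k*d) = 852*exp(-0.0008*126) = 770.305 m/s
E = 0.5*m*v^2 = 0.5*0.013*770.305^2 = 3857 J

3857 J
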